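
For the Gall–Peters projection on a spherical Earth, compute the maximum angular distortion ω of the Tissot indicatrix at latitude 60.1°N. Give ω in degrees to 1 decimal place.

39.3°

The Gall–Peters projection is cylindrical equal-area with φ₀ = 45°. Cylindrical equal-area (φ₀ = 45°): h = cos φ / cos 45° along meridians, k = cos 45° / cos φ along parallels; h·k = 1.
At 60.1°: h = 0.7050, k = 1.419; principal scales a = 1.419, b = 0.7050.
sin(ω/2) = (a − b)/(a + b) = 0.7135/2.123 = 0.3360, so ω = 2 arcsin(0.3360) ≈ 39.3°.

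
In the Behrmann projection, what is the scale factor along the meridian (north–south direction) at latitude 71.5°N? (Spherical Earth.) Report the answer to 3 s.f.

Behrmann is a cylindrical equal-area projection with standard parallels at ±30°. A cylindrical equal-area projection with standard parallel φ₀ has meridian scale h = cos φ / cos φ₀ and parallel scale k = cos φ₀ / cos φ (so areas are preserved, h·k = 1).
h = cos 71.5° / cos 30° = 0.3173/0.8660 = 0.3664.

0.366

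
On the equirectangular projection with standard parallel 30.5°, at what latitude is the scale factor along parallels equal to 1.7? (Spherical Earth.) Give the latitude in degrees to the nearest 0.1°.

In the equirectangular projection with standard parallel φ₀ = 30.5° (x = Rλ cos φ₀, y = Rφ), meridians are true-scale (h = 1) and the parallel scale is k = cos φ₀ / cos φ.
k = cos φ₀ / cos φ = 1.7  ⇒  cos φ = cos 30.5° / 1.7 = 0.5068.
φ = arccos(0.5068) ≈ 59.5°.

59.5°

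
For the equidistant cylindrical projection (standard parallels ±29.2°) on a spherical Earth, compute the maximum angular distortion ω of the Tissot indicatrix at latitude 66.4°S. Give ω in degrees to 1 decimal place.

The equidistant cylindrical projection with φ₀ = 29.2° has h = 1 (meridians true) and k = cos φ₀ / cos φ along parallels.
At 66.4°: h = 1.000, k = 2.180; principal scales a = 2.180, b = 1.000.
sin(ω/2) = (a − b)/(a + b) = 1.180/3.180 = 0.3711, so ω = 2 arcsin(0.3711) ≈ 43.6°.

43.6°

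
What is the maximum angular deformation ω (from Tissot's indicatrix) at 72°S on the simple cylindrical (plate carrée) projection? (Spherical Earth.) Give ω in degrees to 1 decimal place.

For the equirectangular projection with φ₀ = 0 (plate carrée), h = 1 along meridians and k = sec φ along parallels.
At 72°: h = 1.000, k = 3.236; principal scales a = 3.236, b = 1.000.
sin(ω/2) = (a − b)/(a + b) = 2.236/4.236 = 0.5279, so ω = 2 arcsin(0.5279) ≈ 63.7°.

63.7°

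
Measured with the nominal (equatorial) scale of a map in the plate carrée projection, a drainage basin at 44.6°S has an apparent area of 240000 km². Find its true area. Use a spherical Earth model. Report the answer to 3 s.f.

171000 km²

In the plate carrée (x = Rλ, y = Rφ), meridians are true-scale (h = 1) and parallels are stretched by k = sec φ.
Areal scale = h·k = 1 × sec φ; at 44.6°, h = 1.000, k = 1.404, so h·k = 1.404.
True area = apparent / (areal scale) = 240000 / 1.404 ≈ 171000 km².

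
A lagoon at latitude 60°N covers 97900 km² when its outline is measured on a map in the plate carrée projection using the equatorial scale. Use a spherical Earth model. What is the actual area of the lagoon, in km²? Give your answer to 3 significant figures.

49000 km²

For the equirectangular projection with φ₀ = 0 (plate carrée), h = 1 along meridians and k = sec φ along parallels.
Areal scale = h·k = 1 × sec φ; at 60°, h = 1.000, k = 2.000, so h·k = 2.000.
True area = apparent / (areal scale) = 97900 / 2.000 ≈ 49000 km².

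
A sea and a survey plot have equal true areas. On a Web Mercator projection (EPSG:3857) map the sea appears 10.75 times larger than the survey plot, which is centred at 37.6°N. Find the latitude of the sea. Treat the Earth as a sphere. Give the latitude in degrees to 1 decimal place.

Mercator areal scale is sec²φ, so apparent-area ratio = sec²φ₁ / sec²φ₂ = cos²φ₂ / cos²φ₁.
cos²φ₂ / cos²φ₁ = 10.75  ⇒  cos φ₁ = cos 37.6° / √10.75 = 0.7923/3.279 = 0.2416.
φ₁ = arccos(0.2416) ≈ 76.0°.

76.0°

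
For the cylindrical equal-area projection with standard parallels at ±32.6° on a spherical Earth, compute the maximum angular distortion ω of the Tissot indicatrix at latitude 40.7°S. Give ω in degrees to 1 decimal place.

Cylindrical equal-area (φ₀ = 32.6°): h = cos φ / cos 32.6° along meridians, k = cos 32.6° / cos φ along parallels; h·k = 1.
At 40.7°: h = 0.8999, k = 1.111; principal scales a = 1.111, b = 0.8999.
sin(ω/2) = (a − b)/(a + b) = 0.2113/2.011 = 0.1051, so ω = 2 arcsin(0.1051) ≈ 12.1°.

12.1°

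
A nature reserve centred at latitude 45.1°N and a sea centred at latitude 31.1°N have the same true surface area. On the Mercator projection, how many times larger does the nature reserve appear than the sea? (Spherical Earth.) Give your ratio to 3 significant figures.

On Mercator, area is exaggerated by sec²φ = 1/cos²φ.
At 45.1°: sec²(45.1°) = 1/0.7059² = 2.007.
At 31.1°: sec²(31.1°) = 1/0.8563² = 1.364.
Ratio = 2.007/1.364 = cos²(31.1°)/cos²(45.1°) ≈ 1.47.

1.47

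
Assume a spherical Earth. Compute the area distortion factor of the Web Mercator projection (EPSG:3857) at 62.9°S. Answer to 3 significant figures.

4.82

Mercator is conformal, so the point scale is isotropic: h = k = sec φ = 1/cos φ.
Areal scale = k² = sec²φ = 1/cos²(62.9°) = 1/0.4555² = 4.819.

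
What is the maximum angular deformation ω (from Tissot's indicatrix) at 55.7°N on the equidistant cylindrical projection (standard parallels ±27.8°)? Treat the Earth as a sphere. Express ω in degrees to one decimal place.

25.6°

In the equirectangular projection with standard parallel φ₀ = 27.8° (x = Rλ cos φ₀, y = Rφ), meridians are true-scale (h = 1) and the parallel scale is k = cos φ₀ / cos φ.
At 55.7°: h = 1.000, k = 1.570; principal scales a = 1.570, b = 1.000.
sin(ω/2) = (a − b)/(a + b) = 0.5697/2.570 = 0.2217, so ω = 2 arcsin(0.2217) ≈ 25.6°.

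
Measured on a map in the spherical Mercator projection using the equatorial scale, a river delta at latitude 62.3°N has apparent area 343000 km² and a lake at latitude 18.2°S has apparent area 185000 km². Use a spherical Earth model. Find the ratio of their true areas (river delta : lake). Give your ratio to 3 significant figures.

Mercator's areal exaggeration is sec²φ; hence true area = (apparent area) · cos²φ.
True area of river delta: 343000 × cos²(62.3°) = 343000 × 0.2161 = 74110 km².
True area of lake: 185000 × cos²(18.2°) = 185000 × 0.9024 = 167000 km².
Ratio = 74110 / 167000 ≈ 0.444.

0.444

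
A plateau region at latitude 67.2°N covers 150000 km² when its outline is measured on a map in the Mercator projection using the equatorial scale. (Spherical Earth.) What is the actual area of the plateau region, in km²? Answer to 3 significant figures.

The Mercator projection is conformal; its linear scale factor is the same in every direction and equals sec φ = 1/cos φ.
Areal scale = k² = sec²φ = 1/cos²(67.2°) = 1/0.3875² = 6.659.
True area = apparent / (areal scale) = 150000 / 6.659 ≈ 22500 km².

22500 km²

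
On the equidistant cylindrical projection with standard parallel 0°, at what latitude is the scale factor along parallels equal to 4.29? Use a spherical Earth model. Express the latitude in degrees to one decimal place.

Plate carrée: h = 1, k = sec φ along parallels.
sec φ = 4.29  ⇒  cos φ = 0.2331  ⇒  φ ≈ 76.5°.

76.5°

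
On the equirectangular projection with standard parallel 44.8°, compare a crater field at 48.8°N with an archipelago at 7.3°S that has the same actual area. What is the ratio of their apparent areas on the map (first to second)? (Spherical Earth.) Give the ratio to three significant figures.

With standard parallel φ₀ = 44.8°, the equirectangular projection gives x = Rλ cos φ₀, y = Rφ, so h = 1 and k = cos 44.8° / cos φ.
Areal scale at 48.8°: h·k = 1.000 × 1.077 = 1.077.
Areal scale at 7.3°: h·k = 1.000 × 0.7154 = 0.7154.
Ratio = 1.077/0.7154 ≈ 1.51.

1.51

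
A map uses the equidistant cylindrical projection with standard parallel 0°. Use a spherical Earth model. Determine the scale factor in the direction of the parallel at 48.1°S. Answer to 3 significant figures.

Plate carrée maps x = Rλ, y = Rφ. The meridian scale is h = 1 and the parallel scale is k = 1/cos φ = sec φ.
k = 1/cos 48.1° = 1/0.6678 = 1.497.

1.50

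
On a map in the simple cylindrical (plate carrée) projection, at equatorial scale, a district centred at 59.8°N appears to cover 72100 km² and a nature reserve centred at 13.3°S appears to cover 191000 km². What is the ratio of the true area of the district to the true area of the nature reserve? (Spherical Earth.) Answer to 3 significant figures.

On the plate carrée, areal scale = h·k = 1 × sec φ, so true area = apparent × cos φ.
True area of district: 72100 × cos(59.8°) = 72100 × 0.5030 = 36270 km².
True area of nature reserve: 191000 × cos(13.3°) = 191000 × 0.9732 = 185900 km².
Ratio = 36270 / 185900 ≈ 0.195.

0.195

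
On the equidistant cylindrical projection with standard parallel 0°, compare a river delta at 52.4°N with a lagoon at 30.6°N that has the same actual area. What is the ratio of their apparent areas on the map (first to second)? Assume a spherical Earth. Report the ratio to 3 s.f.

In the plate carrée (x = Rλ, y = Rφ), meridians are true-scale (h = 1) and parallels are stretched by k = sec φ.
Areal scale at 52.4°: h·k = 1.000 × 1.639 = 1.639.
Areal scale at 30.6°: h·k = 1.000 × 1.162 = 1.162.
Ratio = 1.639/1.162 ≈ 1.41.

1.41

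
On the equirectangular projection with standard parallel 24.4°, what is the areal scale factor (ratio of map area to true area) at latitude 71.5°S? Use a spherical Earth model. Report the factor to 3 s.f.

2.87

In the equirectangular projection with standard parallel φ₀ = 24.4° (x = Rλ cos φ₀, y = Rφ), meridians are true-scale (h = 1) and the parallel scale is k = cos φ₀ / cos φ.
Areal scale = h·k = 1 × cos φ₀ / cos φ; at 71.5°, h = 1.000, k = 2.870, so h·k = 2.870.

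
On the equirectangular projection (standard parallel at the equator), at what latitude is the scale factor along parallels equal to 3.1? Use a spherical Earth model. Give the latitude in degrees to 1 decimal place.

Plate carrée: h = 1, k = sec φ along parallels.
sec φ = 3.1  ⇒  cos φ = 0.3226  ⇒  φ ≈ 71.2°.

71.2°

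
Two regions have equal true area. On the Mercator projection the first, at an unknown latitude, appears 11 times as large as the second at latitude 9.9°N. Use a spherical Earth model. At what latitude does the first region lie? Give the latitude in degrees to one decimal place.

72.7°

Mercator areal scale is sec²φ, so apparent-area ratio = sec²φ₁ / sec²φ₂ = cos²φ₂ / cos²φ₁.
cos²φ₂ / cos²φ₁ = 11  ⇒  cos φ₁ = cos 9.9° / √11 = 0.9851/3.317 = 0.2970.
φ₁ = arccos(0.2970) ≈ 72.7°.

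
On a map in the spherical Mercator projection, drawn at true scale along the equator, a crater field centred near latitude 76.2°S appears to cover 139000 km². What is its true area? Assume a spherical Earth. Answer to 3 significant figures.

The Mercator projection is conformal; its linear scale factor is the same in every direction and equals sec φ = 1/cos φ.
Areal scale = k² = sec²φ = 1/cos²(76.2°) = 1/0.2385² = 17.58.
True area = apparent / (areal scale) = 139000 / 17.58 ≈ 7910 km².

7910 km²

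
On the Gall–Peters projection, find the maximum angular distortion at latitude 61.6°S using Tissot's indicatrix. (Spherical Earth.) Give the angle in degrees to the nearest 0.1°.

44.3°

Gall–Peters is a cylindrical equal-area projection with standard parallels at ±45°. For cylindrical equal-area with standard parallel φ₀, h = cos φ / cos φ₀ and k = cos φ₀ / cos φ, so h·k = 1.
At 61.6°: h = 0.6726, k = 1.487; principal scales a = 1.487, b = 0.6726.
sin(ω/2) = (a − b)/(a + b) = 0.8141/2.159 = 0.3770, so ω = 2 arcsin(0.3770) ≈ 44.3°.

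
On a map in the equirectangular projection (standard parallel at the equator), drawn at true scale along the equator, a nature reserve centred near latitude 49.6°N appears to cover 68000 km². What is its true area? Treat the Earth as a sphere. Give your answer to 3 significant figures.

44100 km²

For the equirectangular projection with φ₀ = 0 (plate carrée), h = 1 along meridians and k = sec φ along parallels.
Areal scale = h·k = 1 × sec φ; at 49.6°, h = 1.000, k = 1.543, so h·k = 1.543.
True area = apparent / (areal scale) = 68000 / 1.543 ≈ 44100 km².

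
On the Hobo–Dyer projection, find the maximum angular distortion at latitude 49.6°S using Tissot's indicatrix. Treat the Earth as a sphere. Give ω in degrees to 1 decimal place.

Hobo–Dyer is a cylindrical equal-area projection with standard parallels at ±37.5°. Cylindrical equal-area (φ₀ = 37.5°): h = cos φ / cos 37.5° along meridians, k = cos 37.5° / cos φ along parallels; h·k = 1.
At 49.6°: h = 0.8169, k = 1.224; principal scales a = 1.224, b = 0.8169.
sin(ω/2) = (a − b)/(a + b) = 0.4071/2.041 = 0.1995, so ω = 2 arcsin(0.1995) ≈ 23.0°.

23.0°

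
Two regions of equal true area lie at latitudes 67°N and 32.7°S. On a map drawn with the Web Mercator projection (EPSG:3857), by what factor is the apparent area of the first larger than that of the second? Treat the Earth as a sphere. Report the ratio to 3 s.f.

Mercator is conformal with k = sec φ, so areal scale = k² = sec²φ.
At 67°: sec²(67°) = 1/0.3907² = 6.550.
At 32.7°: sec²(32.7°) = 1/0.8415² = 1.412.
Ratio = 6.550/1.412 = cos²(32.7°)/cos²(67°) ≈ 4.64.

4.64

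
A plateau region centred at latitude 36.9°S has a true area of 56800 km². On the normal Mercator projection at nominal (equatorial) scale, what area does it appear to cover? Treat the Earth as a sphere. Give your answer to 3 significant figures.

For Mercator, h = k = sec φ (a conformal cylindrical projection has a single point scale, 1/cos φ).
Areal scale = k² = sec²φ = 1/cos²(36.9°) = 1/0.7997² = 1.564.
Apparent area = 56800 × 1.564 ≈ 88800 km².

88800 km²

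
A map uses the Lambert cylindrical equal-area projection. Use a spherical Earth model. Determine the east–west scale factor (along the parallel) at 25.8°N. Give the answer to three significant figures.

1.11

The Lambert cylindrical equal-area projection is the cylindrical equal-area projection with its standard parallel at the equator (φ₀ = 0). For cylindrical equal-area with standard parallel φ₀, h = cos φ / cos φ₀ and k = cos φ₀ / cos φ, so h·k = 1.
k = cos 0° / cos 25.8° = 1.000/0.9003 = 1.111.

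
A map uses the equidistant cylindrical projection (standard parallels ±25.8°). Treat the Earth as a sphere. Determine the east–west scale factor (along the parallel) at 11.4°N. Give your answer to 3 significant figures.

With standard parallel φ₀ = 25.8°, the equirectangular projection gives x = Rλ cos φ₀, y = Rφ, so h = 1 and k = cos 25.8° / cos φ.
k = cos 25.8° / cos 11.4° = 0.9003/0.9803 = 0.9184.

0.918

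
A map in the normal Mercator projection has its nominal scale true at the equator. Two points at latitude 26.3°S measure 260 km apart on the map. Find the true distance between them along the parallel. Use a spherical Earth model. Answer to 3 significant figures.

For Mercator, h = k = sec φ (a conformal cylindrical projection has a single point scale, 1/cos φ).
Along the parallel at 26.3°, map distances are exaggerated by k = sec 26.3° = 1.115.
True distance = 260 / 1.115 = 260 × cos 26.3° ≈ 233 km.

233 km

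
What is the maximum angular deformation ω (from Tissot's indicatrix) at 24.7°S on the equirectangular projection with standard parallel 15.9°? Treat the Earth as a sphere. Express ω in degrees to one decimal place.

3.3°

With standard parallel φ₀ = 15.9°, the equirectangular projection gives x = Rλ cos φ₀, y = Rφ, so h = 1 and k = cos 15.9° / cos φ.
At 24.7°: h = 1.000, k = 1.059; principal scales a = 1.059, b = 1.000.
sin(ω/2) = (a − b)/(a + b) = 0.05859/2.059 = 0.02846, so ω = 2 arcsin(0.02846) ≈ 3.3°.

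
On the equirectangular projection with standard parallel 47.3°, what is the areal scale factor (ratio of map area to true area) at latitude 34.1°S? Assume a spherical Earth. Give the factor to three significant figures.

0.819

With standard parallel φ₀ = 47.3°, the equirectangular projection gives x = Rλ cos φ₀, y = Rφ, so h = 1 and k = cos 47.3° / cos φ.
Areal scale = h·k = 1 × cos φ₀ / cos φ; at 34.1°, h = 1.000, k = 0.8190, so h·k = 0.8190.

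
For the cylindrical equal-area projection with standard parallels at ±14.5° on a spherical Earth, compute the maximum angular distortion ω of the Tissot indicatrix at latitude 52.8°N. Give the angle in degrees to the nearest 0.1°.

52.1°

Cylindrical equal-area (φ₀ = 14.5°): h = cos φ / cos 14.5° along meridians, k = cos 14.5° / cos φ along parallels; h·k = 1.
At 52.8°: h = 0.6245, k = 1.601; principal scales a = 1.601, b = 0.6245.
sin(ω/2) = (a − b)/(a + b) = 0.9768/2.226 = 0.4389, so ω = 2 arcsin(0.4389) ≈ 52.1°.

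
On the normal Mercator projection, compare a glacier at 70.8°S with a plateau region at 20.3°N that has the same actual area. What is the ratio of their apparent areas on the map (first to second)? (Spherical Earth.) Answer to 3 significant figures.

8.13

Mercator areal scale is sec²φ.
At 70.8°: sec²(70.8°) = 1/0.3289² = 9.246.
At 20.3°: sec²(20.3°) = 1/0.9379² = 1.137.
Ratio = 9.246/1.137 = cos²(20.3°)/cos²(70.8°) ≈ 8.13.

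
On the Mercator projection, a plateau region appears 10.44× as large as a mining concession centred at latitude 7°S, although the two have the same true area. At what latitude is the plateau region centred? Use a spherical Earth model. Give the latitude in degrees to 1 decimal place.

72.1°

On Mercator, (apparent₁)/(apparent₂) = sec²φ₁ / sec²φ₂ when true areas are equal.
cos²φ₂ / cos²φ₁ = 10.44  ⇒  cos φ₁ = cos 7° / √10.44 = 0.9925/3.231 = 0.3072.
φ₁ = arccos(0.3072) ≈ 72.1°.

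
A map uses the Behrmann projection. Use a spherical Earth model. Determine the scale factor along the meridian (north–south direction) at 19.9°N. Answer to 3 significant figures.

The Behrmann projection is cylindrical equal-area with φ₀ = 30°. Cylindrical equal-area (φ₀ = 30°): h = cos φ / cos 30° along meridians, k = cos 30° / cos φ along parallels; h·k = 1.
h = cos 19.9° / cos 30° = 0.9403/0.8660 = 1.086.

1.09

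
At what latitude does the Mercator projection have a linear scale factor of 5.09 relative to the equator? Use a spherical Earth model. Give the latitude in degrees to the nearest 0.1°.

Mercator scale is k = sec φ = 1/cos φ.
1/cos φ = 5.09  ⇒  cos φ = 0.1965  ⇒  φ = arccos(0.1965) ≈ 78.7°.

78.7°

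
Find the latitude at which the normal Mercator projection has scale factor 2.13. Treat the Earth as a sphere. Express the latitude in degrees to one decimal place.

62.0°

Mercator scale is k = sec φ = 1/cos φ.
1/cos φ = 2.13  ⇒  cos φ = 0.4695  ⇒  φ = arccos(0.4695) ≈ 62.0°.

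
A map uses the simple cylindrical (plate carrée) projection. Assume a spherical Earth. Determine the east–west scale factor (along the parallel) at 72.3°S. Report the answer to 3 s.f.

In the plate carrée (x = Rλ, y = Rφ), meridians are true-scale (h = 1) and parallels are stretched by k = sec φ.
k = 1/cos 72.3° = 1/0.3040 = 3.289.

3.29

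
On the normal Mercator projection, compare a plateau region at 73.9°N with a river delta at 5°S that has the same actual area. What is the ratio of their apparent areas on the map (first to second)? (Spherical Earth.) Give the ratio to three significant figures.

On Mercator, area is exaggerated by sec²φ = 1/cos²φ.
At 73.9°: sec²(73.9°) = 1/0.2773² = 13.00.
At 5°: sec²(5°) = 1/0.9962² = 1.008.
Ratio = 13.00/1.008 = cos²(5°)/cos²(73.9°) ≈ 12.9.

12.9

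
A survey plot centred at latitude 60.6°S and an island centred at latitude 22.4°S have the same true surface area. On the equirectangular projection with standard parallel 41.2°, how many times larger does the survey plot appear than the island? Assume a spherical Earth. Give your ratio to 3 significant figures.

1.88

With standard parallel φ₀ = 41.2°, the equirectangular projection gives x = Rλ cos φ₀, y = Rφ, so h = 1 and k = cos 41.2° / cos φ.
Areal scale at 60.6°: h·k = 1.000 × 1.533 = 1.533.
Areal scale at 22.4°: h·k = 1.000 × 0.8138 = 0.8138.
Ratio = 1.533/0.8138 ≈ 1.88.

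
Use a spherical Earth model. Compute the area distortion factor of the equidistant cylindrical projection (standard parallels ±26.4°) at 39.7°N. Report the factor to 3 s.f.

With standard parallel φ₀ = 26.4°, the equirectangular projection gives x = Rλ cos φ₀, y = Rφ, so h = 1 and k = cos 26.4° / cos φ.
Areal scale = h·k = 1 × cos φ₀ / cos φ; at 39.7°, h = 1.000, k = 1.164, so h·k = 1.164.

1.16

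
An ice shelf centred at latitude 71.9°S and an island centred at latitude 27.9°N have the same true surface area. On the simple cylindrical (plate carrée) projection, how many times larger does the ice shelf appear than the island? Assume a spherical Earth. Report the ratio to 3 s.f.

2.84

For the equirectangular projection with φ₀ = 0 (plate carrée), h = 1 along meridians and k = sec φ along parallels.
Areal scale at 71.9°: h·k = 1.000 × 3.219 = 3.219.
Areal scale at 27.9°: h·k = 1.000 × 1.132 = 1.132.
Ratio = 3.219/1.132 ≈ 2.84.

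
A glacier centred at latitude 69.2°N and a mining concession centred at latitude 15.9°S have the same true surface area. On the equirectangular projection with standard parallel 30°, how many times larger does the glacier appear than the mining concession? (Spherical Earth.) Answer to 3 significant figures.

2.71

With standard parallel φ₀ = 30°, the equirectangular projection gives x = Rλ cos φ₀, y = Rφ, so h = 1 and k = cos 30° / cos φ.
Areal scale at 69.2°: h·k = 1.000 × 2.439 = 2.439.
Areal scale at 15.9°: h·k = 1.000 × 0.9005 = 0.9005.
Ratio = 2.439/0.9005 ≈ 2.71.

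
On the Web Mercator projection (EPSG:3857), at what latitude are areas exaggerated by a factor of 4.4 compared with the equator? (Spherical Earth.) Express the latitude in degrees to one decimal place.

61.5°

Mercator areal scale is sec²φ.
sec²φ = 4.4  ⇒  cos²φ = 0.2273  ⇒  cos φ = 0.4767.
φ = arccos(0.4767) ≈ 61.5°.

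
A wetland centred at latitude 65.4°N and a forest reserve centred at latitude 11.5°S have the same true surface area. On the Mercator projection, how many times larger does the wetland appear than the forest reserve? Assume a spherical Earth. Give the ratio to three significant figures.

5.54

On Mercator, area is exaggerated by sec²φ = 1/cos²φ.
At 65.4°: sec²(65.4°) = 1/0.4163² = 5.771.
At 11.5°: sec²(11.5°) = 1/0.9799² = 1.041.
Ratio = 5.771/1.041 = cos²(11.5°)/cos²(65.4°) ≈ 5.54.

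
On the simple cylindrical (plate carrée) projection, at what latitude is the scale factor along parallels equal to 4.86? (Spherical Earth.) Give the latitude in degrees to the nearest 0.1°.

78.1°

Plate carrée: h = 1, k = sec φ along parallels.
sec φ = 4.86  ⇒  cos φ = 0.2058  ⇒  φ ≈ 78.1°.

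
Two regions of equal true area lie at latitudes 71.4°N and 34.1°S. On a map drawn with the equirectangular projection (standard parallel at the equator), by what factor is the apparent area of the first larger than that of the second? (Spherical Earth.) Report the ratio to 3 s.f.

2.60

In the plate carrée (x = Rλ, y = Rφ), meridians are true-scale (h = 1) and parallels are stretched by k = sec φ.
Areal scale at 71.4°: h·k = 1.000 × 3.135 = 3.135.
Areal scale at 34.1°: h·k = 1.000 × 1.208 = 1.208.
Ratio = 3.135/1.208 ≈ 2.60.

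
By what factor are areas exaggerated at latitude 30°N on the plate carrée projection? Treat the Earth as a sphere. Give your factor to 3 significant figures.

Plate carrée maps x = Rλ, y = Rφ. The meridian scale is h = 1 and the parallel scale is k = 1/cos φ = sec φ.
Areal scale = h·k = 1 × sec φ; at 30°, h = 1.000, k = 1.155, so h·k = 1.155.

1.15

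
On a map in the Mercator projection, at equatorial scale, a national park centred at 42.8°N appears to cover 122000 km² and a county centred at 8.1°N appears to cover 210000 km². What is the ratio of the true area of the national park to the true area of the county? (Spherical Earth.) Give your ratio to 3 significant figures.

On Mercator the areal scale is sec²φ, so true area = apparent × cos²φ.
True area of national park: 122000 × cos²(42.8°) = 122000 × 0.5384 = 65680 km².
True area of county: 210000 × cos²(8.1°) = 210000 × 0.9801 = 205800 km².
Ratio = 65680 / 205800 ≈ 0.319.

0.319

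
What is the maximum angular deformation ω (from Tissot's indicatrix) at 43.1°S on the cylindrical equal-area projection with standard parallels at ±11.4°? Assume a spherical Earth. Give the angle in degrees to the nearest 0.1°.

Cylindrical equal-area (φ₀ = 11.4°): h = cos φ / cos 11.4° along meridians, k = cos 11.4° / cos φ along parallels; h·k = 1.
At 43.1°: h = 0.7449, k = 1.343; principal scales a = 1.343, b = 0.7449.
sin(ω/2) = (a − b)/(a + b) = 0.5977/2.087 = 0.2863, so ω = 2 arcsin(0.2863) ≈ 33.3°.

33.3°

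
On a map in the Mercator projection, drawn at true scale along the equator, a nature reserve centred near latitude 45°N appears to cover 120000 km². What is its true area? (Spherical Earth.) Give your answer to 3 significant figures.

Mercator is conformal, so the point scale is isotropic: h = k = sec φ = 1/cos φ.
Areal scale = k² = sec²φ = 1/cos²(45°) = 1/0.7071² = 2.000.
True area = apparent / (areal scale) = 120000 / 2.000 ≈ 60000 km².

60000 km²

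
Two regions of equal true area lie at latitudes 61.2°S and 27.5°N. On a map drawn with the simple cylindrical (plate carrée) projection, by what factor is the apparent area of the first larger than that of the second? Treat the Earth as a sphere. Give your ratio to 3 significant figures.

For the equirectangular projection with φ₀ = 0 (plate carrée), h = 1 along meridians and k = sec φ along parallels.
Areal scale at 61.2°: h·k = 1.000 × 2.076 = 2.076.
Areal scale at 27.5°: h·k = 1.000 × 1.127 = 1.127.
Ratio = 2.076/1.127 ≈ 1.84.

1.84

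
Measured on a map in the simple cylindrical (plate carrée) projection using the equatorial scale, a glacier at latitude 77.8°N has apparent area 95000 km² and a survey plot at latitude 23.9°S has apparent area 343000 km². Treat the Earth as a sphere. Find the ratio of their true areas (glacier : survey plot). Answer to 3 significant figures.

On the plate carrée, areal scale = h·k = 1 × sec φ, so true area = apparent × cos φ.
True area of glacier: 95000 × cos(77.8°) = 95000 × 0.2113 = 20080 km².
True area of survey plot: 343000 × cos(23.9°) = 343000 × 0.9143 = 313600 km².
Ratio = 20080 / 313600 ≈ 0.0640.

0.0640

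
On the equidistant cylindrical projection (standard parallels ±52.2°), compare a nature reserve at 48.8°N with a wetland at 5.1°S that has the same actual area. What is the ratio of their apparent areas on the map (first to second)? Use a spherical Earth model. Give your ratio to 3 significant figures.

1.51

In the equirectangular projection with standard parallel φ₀ = 52.2° (x = Rλ cos φ₀, y = Rφ), meridians are true-scale (h = 1) and the parallel scale is k = cos φ₀ / cos φ.
Areal scale at 48.8°: h·k = 1.000 × 0.9305 = 0.9305.
Areal scale at 5.1°: h·k = 1.000 × 0.6153 = 0.6153.
Ratio = 0.9305/0.6153 ≈ 1.51.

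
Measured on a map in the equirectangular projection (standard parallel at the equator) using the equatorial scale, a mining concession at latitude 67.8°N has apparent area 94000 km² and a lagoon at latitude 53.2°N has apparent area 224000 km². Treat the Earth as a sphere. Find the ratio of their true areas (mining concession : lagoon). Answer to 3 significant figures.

0.265

On the plate carrée, areal scale = h·k = 1 × sec φ, so true area = apparent × cos φ.
True area of mining concession: 94000 × cos(67.8°) = 94000 × 0.3778 = 35520 km².
True area of lagoon: 224000 × cos(53.2°) = 224000 × 0.5990 = 134200 km².
Ratio = 35520 / 134200 ≈ 0.265.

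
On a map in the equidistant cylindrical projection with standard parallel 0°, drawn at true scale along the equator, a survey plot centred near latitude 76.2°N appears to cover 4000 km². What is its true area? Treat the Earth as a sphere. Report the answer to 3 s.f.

954 km²

In the plate carrée (x = Rλ, y = Rφ), meridians are true-scale (h = 1) and parallels are stretched by k = sec φ.
Areal scale = h·k = 1 × sec φ; at 76.2°, h = 1.000, k = 4.192, so h·k = 4.192.
True area = apparent / (areal scale) = 4000 / 4.192 ≈ 954 km².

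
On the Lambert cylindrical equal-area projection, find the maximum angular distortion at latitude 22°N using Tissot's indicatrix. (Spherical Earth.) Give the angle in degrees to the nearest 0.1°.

The Lambert cylindrical equal-area projection is the cylindrical equal-area projection with its standard parallel at the equator (φ₀ = 0). A cylindrical equal-area projection with standard parallel φ₀ has meridian scale h = cos φ / cos φ₀ and parallel scale k = cos φ₀ / cos φ (so areas are preserved, h·k = 1).
At 22°: h = 0.9272, k = 1.079; principal scales a = 1.079, b = 0.9272.
sin(ω/2) = (a − b)/(a + b) = 0.1514/2.006 = 0.07546, so ω = 2 arcsin(0.07546) ≈ 8.7°.

8.7°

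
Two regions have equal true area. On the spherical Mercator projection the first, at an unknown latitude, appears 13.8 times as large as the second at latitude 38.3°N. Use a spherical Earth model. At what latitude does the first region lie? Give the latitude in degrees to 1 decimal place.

77.8°

Mercator areal scale is sec²φ, so apparent-area ratio = sec²φ₁ / sec²φ₂ = cos²φ₂ / cos²φ₁.
cos²φ₂ / cos²φ₁ = 13.8  ⇒  cos φ₁ = cos 38.3° / √13.8 = 0.7848/3.715 = 0.2113.
φ₁ = arccos(0.2113) ≈ 77.8°.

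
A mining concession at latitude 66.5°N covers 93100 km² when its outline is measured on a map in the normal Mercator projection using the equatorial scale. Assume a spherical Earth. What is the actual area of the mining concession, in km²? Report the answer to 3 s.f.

Mercator is conformal, so the point scale is isotropic: h = k = sec φ = 1/cos φ.
Areal scale = k² = sec²φ = 1/cos²(66.5°) = 1/0.3987² = 6.289.
True area = apparent / (areal scale) = 93100 / 6.289 ≈ 14800 km².

14800 km²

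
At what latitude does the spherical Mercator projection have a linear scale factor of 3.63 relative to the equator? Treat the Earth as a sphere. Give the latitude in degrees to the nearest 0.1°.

74.0°

Mercator scale is k = sec φ = 1/cos φ.
1/cos φ = 3.63  ⇒  cos φ = 0.2755  ⇒  φ = arccos(0.2755) ≈ 74.0°.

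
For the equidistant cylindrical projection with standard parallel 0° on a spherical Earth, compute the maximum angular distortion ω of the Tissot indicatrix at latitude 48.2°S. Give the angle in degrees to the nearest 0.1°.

In the plate carrée (x = Rλ, y = Rφ), meridians are true-scale (h = 1) and parallels are stretched by k = sec φ.
At 48.2°: h = 1.000, k = 1.500; principal scales a = 1.500, b = 1.000.
sin(ω/2) = (a − b)/(a + b) = 0.5003/2.500 = 0.2001, so ω = 2 arcsin(0.2001) ≈ 23.1°.

23.1°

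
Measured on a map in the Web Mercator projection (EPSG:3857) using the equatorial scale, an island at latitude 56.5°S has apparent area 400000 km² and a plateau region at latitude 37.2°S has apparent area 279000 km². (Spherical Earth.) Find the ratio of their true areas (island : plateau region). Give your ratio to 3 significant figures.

Mercator's areal exaggeration is sec²φ; hence true area = (apparent area) · cos²φ.
True area of island: 400000 × cos²(56.5°) = 400000 × 0.3046 = 121900 km².
True area of plateau region: 279000 × cos²(37.2°) = 279000 × 0.6345 = 177000 km².
Ratio = 121900 / 177000 ≈ 0.688.

0.688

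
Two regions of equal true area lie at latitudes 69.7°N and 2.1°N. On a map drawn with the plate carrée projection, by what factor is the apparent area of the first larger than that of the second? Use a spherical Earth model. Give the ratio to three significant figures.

2.88

For the equirectangular projection with φ₀ = 0 (plate carrée), h = 1 along meridians and k = sec φ along parallels.
Areal scale at 69.7°: h·k = 1.000 × 2.882 = 2.882.
Areal scale at 2.1°: h·k = 1.000 × 1.001 = 1.001.
Ratio = 2.882/1.001 ≈ 2.88.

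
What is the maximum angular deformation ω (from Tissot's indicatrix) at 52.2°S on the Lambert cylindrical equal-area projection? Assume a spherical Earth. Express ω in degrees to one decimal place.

The Lambert cylindrical equal-area projection is the cylindrical equal-area projection with its standard parallel at the equator (φ₀ = 0). A cylindrical equal-area projection with standard parallel φ₀ has meridian scale h = cos φ / cos φ₀ and parallel scale k = cos φ₀ / cos φ (so areas are preserved, h·k = 1).
At 52.2°: h = 0.6129, k = 1.632; principal scales a = 1.632, b = 0.6129.
sin(ω/2) = (a − b)/(a + b) = 1.019/2.244 = 0.4539, so ω = 2 arcsin(0.4539) ≈ 54.0°.

54.0°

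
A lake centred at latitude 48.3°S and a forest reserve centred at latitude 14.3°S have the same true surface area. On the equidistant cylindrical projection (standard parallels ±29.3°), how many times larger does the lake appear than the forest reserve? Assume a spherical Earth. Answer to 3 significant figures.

In the equirectangular projection with standard parallel φ₀ = 29.3° (x = Rλ cos φ₀, y = Rφ), meridians are true-scale (h = 1) and the parallel scale is k = cos φ₀ / cos φ.
Areal scale at 48.3°: h·k = 1.000 × 1.311 = 1.311.
Areal scale at 14.3°: h·k = 1.000 × 0.9000 = 0.9000.
Ratio = 1.311/0.9000 ≈ 1.46.

1.46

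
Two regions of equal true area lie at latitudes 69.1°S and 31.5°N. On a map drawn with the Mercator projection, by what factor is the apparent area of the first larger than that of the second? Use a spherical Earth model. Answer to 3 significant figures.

Mercator areal scale is sec²φ.
At 69.1°: sec²(69.1°) = 1/0.3567² = 7.858.
At 31.5°: sec²(31.5°) = 1/0.8526² = 1.376.
Ratio = 7.858/1.376 = cos²(31.5°)/cos²(69.1°) ≈ 5.71.

5.71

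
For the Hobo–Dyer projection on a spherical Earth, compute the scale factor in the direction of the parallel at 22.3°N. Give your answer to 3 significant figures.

0.857

Hobo–Dyer is a cylindrical equal-area projection with standard parallels at ±37.5°. For cylindrical equal-area with standard parallel φ₀, h = cos φ / cos φ₀ and k = cos φ₀ / cos φ, so h·k = 1.
k = cos 37.5° / cos 22.3° = 0.7934/0.9252 = 0.8575.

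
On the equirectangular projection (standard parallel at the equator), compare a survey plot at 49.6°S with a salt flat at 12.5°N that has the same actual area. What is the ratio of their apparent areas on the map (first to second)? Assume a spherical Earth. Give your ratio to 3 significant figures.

For the equirectangular projection with φ₀ = 0 (plate carrée), h = 1 along meridians and k = sec φ along parallels.
Areal scale at 49.6°: h·k = 1.000 × 1.543 = 1.543.
Areal scale at 12.5°: h·k = 1.000 × 1.024 = 1.024.
Ratio = 1.543/1.024 ≈ 1.51.

1.51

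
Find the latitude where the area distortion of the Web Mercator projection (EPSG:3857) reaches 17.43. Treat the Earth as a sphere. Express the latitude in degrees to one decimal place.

76.1°

Mercator areal scale is sec²φ.
sec²φ = 17.43  ⇒  cos²φ = 0.05737  ⇒  cos φ = 0.2395.
φ = arccos(0.2395) ≈ 76.1°.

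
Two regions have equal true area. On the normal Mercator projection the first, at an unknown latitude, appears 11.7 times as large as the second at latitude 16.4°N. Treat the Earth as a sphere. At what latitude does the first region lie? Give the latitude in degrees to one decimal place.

73.7°

For equal true areas on Mercator, apparent areas scale as sec²φ, so the ratio is cos²φ₂ / cos²φ₁.
cos²φ₂ / cos²φ₁ = 11.7  ⇒  cos φ₁ = cos 16.4° / √11.7 = 0.9593/3.421 = 0.2805.
φ₁ = arccos(0.2805) ≈ 73.7°.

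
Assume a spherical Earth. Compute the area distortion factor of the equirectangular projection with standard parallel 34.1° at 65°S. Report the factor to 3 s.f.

1.96

With standard parallel φ₀ = 34.1°, the equirectangular projection gives x = Rλ cos φ₀, y = Rφ, so h = 1 and k = cos 34.1° / cos φ.
Areal scale = h·k = 1 × cos φ₀ / cos φ; at 65°, h = 1.000, k = 1.959, so h·k = 1.959.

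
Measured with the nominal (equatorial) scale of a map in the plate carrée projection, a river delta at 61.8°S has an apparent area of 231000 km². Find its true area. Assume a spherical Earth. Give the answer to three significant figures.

For the equirectangular projection with φ₀ = 0 (plate carrée), h = 1 along meridians and k = sec φ along parallels.
Areal scale = h·k = 1 × sec φ; at 61.8°, h = 1.000, k = 2.116, so h·k = 2.116.
True area = apparent / (areal scale) = 231000 / 2.116 ≈ 109000 km².

109000 km²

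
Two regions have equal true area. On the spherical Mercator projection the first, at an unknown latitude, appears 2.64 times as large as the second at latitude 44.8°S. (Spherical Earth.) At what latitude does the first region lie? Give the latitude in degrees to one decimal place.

64.1°

Mercator areal scale is sec²φ, so apparent-area ratio = sec²φ₁ / sec²φ₂ = cos²φ₂ / cos²φ₁.
cos²φ₂ / cos²φ₁ = 2.64  ⇒  cos φ₁ = cos 44.8° / √2.64 = 0.7096/1.625 = 0.4367.
φ₁ = arccos(0.4367) ≈ 64.1°.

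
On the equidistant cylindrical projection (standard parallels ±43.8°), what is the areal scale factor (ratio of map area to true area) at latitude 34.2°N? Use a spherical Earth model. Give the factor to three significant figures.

In the equirectangular projection with standard parallel φ₀ = 43.8° (x = Rλ cos φ₀, y = Rφ), meridians are true-scale (h = 1) and the parallel scale is k = cos φ₀ / cos φ.
Areal scale = h·k = 1 × cos φ₀ / cos φ; at 34.2°, h = 1.000, k = 0.8727, so h·k = 0.8727.

0.873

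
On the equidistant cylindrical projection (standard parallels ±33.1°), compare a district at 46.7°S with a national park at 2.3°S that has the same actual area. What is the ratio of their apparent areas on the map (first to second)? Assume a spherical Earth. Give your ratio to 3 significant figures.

The equidistant cylindrical projection with φ₀ = 33.1° has h = 1 (meridians true) and k = cos φ₀ / cos φ along parallels.
Areal scale at 46.7°: h·k = 1.000 × 1.221 = 1.221.
Areal scale at 2.3°: h·k = 1.000 × 0.8384 = 0.8384.
Ratio = 1.221/0.8384 ≈ 1.46.

1.46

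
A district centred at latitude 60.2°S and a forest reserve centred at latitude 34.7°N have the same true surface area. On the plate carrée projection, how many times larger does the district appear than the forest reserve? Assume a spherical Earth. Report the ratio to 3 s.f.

1.65

Plate carrée maps x = Rλ, y = Rφ. The meridian scale is h = 1 and the parallel scale is k = 1/cos φ = sec φ.
Areal scale at 60.2°: h·k = 1.000 × 2.012 = 2.012.
Areal scale at 34.7°: h·k = 1.000 × 1.216 = 1.216.
Ratio = 2.012/1.216 ≈ 1.65.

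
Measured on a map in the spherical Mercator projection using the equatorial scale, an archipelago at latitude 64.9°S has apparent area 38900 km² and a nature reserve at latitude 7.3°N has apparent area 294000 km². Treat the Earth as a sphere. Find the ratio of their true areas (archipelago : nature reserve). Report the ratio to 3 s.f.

0.0242

Since Mercator area scale is 1/cos²φ, the true area equals the apparent area multiplied by cos²φ.
True area of archipelago: 38900 × cos²(64.9°) = 38900 × 0.1799 = 7000 km².
True area of nature reserve: 294000 × cos²(7.3°) = 294000 × 0.9839 = 289300 km².
Ratio = 7000 / 289300 ≈ 0.0242.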